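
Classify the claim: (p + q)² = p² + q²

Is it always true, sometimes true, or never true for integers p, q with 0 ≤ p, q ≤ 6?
It holds at (p, q) = (1, 0) (both sides equal 1), but fails at (p, q) = (1, 2) (LHS = 9, RHS = 5).

Answer: Sometimes true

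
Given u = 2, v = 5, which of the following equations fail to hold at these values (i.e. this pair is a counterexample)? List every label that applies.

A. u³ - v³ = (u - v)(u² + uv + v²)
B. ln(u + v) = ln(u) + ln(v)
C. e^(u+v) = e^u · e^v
B

Evaluating each claim at the given values:
A. LHS = -117, RHS = -117 → holds here (LHS = RHS)
B. LHS = ln(7) ≈ 1.946, RHS = ln(2) + ln(5) ≈ 2.303 → fails here (LHS ≠ RHS)
C. LHS = e^7 ≈ 1097, RHS = e^7 ≈ 1097 → holds here (LHS = RHS)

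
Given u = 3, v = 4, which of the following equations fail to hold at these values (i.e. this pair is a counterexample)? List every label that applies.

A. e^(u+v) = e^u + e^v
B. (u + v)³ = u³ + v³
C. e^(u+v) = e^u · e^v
A, B

Evaluating each claim at the given values:
A. LHS = e^7 ≈ 1097, RHS = e^3 + e^4 ≈ 74.68 → fails here (LHS ≠ RHS)
B. LHS = 343, RHS = 91 → fails here (LHS ≠ RHS)
C. LHS = e^7 ≈ 1097, RHS = e^7 ≈ 1097 → holds here (LHS = RHS)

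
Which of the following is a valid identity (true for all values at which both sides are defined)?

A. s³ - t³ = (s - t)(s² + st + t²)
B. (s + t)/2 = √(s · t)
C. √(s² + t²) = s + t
A

A: holds — e.g. at (3, 4), both sides equal -37.
B: fails at (3, 7) — LHS = 5, RHS = √(21) ≈ 4.583.
C: fails at (3, 5) — LHS = √(34) ≈ 5.831, RHS = 8.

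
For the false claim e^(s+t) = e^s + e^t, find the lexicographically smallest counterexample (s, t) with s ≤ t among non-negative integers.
(s, t) = (0, 0)

Substituting (0, 0) into the claim:
LHS = e^(0+0) = 1
RHS = e^0 + e^0 = 2

Since LHS ≠ RHS, this pair disproves the claim, and no lexicographically smaller pair (s ≤ t, non-negative integers) does.

For instance (2, 7) is also a counterexample (LHS = e^9 ≈ 8103, RHS = e^2 + e^7 ≈ 1104), but it's lexicographically larger.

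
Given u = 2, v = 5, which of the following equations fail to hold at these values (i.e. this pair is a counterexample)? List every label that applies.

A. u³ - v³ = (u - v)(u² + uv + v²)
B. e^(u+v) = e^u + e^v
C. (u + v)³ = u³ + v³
B, C

Evaluating each claim at the given values:
A. LHS = -117, RHS = -117 → holds here (LHS = RHS)
B. LHS = e^7 ≈ 1097, RHS = e^2 + e^5 ≈ 155.8 → fails here (LHS ≠ RHS)
C. LHS = 343, RHS = 133 → fails here (LHS ≠ RHS)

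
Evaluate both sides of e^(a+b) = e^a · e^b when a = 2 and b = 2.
LHS = e^(2+2) = e^4 ≈ 54.6
RHS = e^2 · e^2 = e^4 ≈ 54.6

LHS = RHS: the two sides agree.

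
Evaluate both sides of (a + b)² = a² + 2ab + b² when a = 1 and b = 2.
LHS = (1 + 2)² = 9
RHS = 1² + 2·1·2 + 2² = 9

LHS = RHS: the two sides agree.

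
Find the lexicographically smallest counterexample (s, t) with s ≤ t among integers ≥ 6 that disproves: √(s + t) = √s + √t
(s, t) = (6, 6)

Substituting (6, 6) into the claim:
LHS = √(6 + 6) = 2·√(3) ≈ 3.464
RHS = √6 + √6 = 2·√(6) ≈ 4.899

Since LHS ≠ RHS, this pair disproves the claim, and no lexicographically smaller pair (s ≤ t, integers ≥ 6) does.

For instance (8, 10) is also a counterexample (LHS = 3·√(2) ≈ 4.243, RHS = 2·√(2) + √(10) ≈ 5.991), but it's lexicographically larger.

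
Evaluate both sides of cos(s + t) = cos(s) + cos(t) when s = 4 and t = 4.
LHS = cos(4 + 4) = cos(8) ≈ -0.1455
RHS = cos(4) + cos(4) = 2·cos(4) ≈ -1.307

LHS ≠ RHS (they differ by about 1.162), so the equation does not hold here.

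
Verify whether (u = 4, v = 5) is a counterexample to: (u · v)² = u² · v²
No

Substituting u = 4, v = 5:
LHS = (4 · 5)² = 400
RHS = 4² · 5² = 400

The sides agree, so this pair does not disprove the claim.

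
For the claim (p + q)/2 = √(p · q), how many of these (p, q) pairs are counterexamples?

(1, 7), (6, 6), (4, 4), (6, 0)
2

Testing each pair:
(1, 7): LHS = 4, RHS = √(7) ≈ 2.646 → counterexample
(6, 6): LHS = 6, RHS = 6 → satisfies claim
(4, 4): LHS = 4, RHS = 4 → satisfies claim
(6, 0): LHS = 3, RHS = 0 → counterexample

That makes 2 counterexamples.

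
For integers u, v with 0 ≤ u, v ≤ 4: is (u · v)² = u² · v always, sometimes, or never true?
It holds at (u, v) = (1, 0) (both sides equal 0), but fails at (u, v) = (3, 4) (LHS = 144, RHS = 36).

Answer: Sometimes true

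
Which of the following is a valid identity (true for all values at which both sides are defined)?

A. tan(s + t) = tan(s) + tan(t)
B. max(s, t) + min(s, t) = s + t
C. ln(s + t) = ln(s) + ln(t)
B

A: fails at (3, 7) — LHS = tan(10) ≈ 0.6484, RHS = tan(3) + tan(7) ≈ 0.7289.
B: holds — e.g. at (3, 4), both sides equal 7.
C: fails at (1, 1) — LHS = ln(2) ≈ 0.6931, RHS = 0.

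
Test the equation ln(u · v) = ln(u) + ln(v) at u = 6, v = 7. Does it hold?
Holds

Substituting u = 6, v = 7:

LHS = ln(6 · 7) = ln(42) ≈ 3.738
RHS = ln(6) + ln(7) ≈ 3.738

LHS = RHS, so the equation holds at this point.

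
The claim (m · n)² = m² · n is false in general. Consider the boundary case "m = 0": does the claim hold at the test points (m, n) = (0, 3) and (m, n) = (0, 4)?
At (0, 3): LHS = 0, RHS = 0 → equal
At (0, 4): LHS = 0, RHS = 0 → equal

So the claim does hold at both of these boundary points, even though it is not an identity.

Answer: Yes, holds at both test points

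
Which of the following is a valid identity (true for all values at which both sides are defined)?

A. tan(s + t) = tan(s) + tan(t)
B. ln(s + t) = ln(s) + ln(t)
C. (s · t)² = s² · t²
A: fails at (1, 3) — LHS = tan(4) ≈ 1.158, RHS = tan(3) + tan(1) ≈ 1.415.
B: fails at (5, 8) — LHS = ln(13) ≈ 2.565, RHS = ln(5) + ln(8) ≈ 3.689.
C: holds — e.g. at (4, 6), both sides equal 576.

Answer: C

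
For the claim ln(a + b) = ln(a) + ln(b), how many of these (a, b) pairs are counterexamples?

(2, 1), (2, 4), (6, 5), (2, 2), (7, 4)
4

Testing each pair:
(2, 1): LHS = ln(3) ≈ 1.099, RHS = ln(2) ≈ 0.6931 → counterexample
(2, 4): LHS = ln(6) ≈ 1.792, RHS = ln(2) + ln(4) ≈ 2.079 → counterexample
(6, 5): LHS = ln(11) ≈ 2.398, RHS = ln(5) + ln(6) ≈ 3.401 → counterexample
(2, 2): LHS = ln(4) ≈ 1.386, RHS = 2·ln(2) ≈ 1.386 → satisfies claim
(7, 4): LHS = ln(11) ≈ 2.398, RHS = ln(4) + ln(7) ≈ 3.332 → counterexample

That makes 4 counterexamples.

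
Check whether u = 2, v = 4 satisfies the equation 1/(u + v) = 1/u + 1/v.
Fails

Substituting u = 2, v = 4:

LHS = 1/(2 + 4) = 1/6
RHS = 1/2 + 1/4 = 3/4

LHS ≠ RHS, so the equation does not hold at this point.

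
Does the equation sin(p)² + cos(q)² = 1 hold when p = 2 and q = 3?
Substituting p = 2, q = 3:

LHS = sin(2)² + cos(3)² ≈ 1.807
RHS = 1

LHS ≠ RHS, so the equation does not hold at this point.

Answer: Fails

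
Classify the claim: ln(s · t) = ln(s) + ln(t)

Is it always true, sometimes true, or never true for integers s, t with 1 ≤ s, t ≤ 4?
The identity holds for every pair in the range. For instance at (s, t) = (3, 4): both sides equal ln(12) ≈ 2.485.

Answer: Always true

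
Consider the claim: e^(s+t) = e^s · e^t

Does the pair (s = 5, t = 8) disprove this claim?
No

Substituting s = 5, t = 8:
LHS = e^(5+8) = e^13 ≈ 442413.4
RHS = e^5 · e^8 = e^13 ≈ 442413.4

The sides agree, so this pair does not disprove the claim.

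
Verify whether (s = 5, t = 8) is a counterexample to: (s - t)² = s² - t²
Yes

Substituting s = 5, t = 8:
LHS = (5 - 8)² = 9
RHS = 5² - 8² = -39

Since LHS ≠ RHS, this pair disproves the claim.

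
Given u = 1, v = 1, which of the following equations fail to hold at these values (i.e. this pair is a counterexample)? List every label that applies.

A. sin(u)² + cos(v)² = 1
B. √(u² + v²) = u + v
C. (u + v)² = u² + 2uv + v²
B

Evaluating each claim at the given values:
A. LHS = cos(1)² + sin(1)² = 1, RHS = 1 → holds here (LHS = RHS)
B. LHS = √(2) ≈ 1.414, RHS = 2 → fails here (LHS ≠ RHS)
C. LHS = 4, RHS = 4 → holds here (LHS = RHS)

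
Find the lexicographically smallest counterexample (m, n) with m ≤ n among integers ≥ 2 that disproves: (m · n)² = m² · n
Substituting (2, 2) into the claim:
LHS = (2 · 2)² = 16
RHS = 2² · 2 = 8

Since LHS ≠ RHS, this pair disproves the claim, and no lexicographically smaller pair (m ≤ n, integers ≥ 2) does.

For instance (2, 3) is also a counterexample (LHS = 36, RHS = 12), but it's lexicographically larger.

Answer: (m, n) = (2, 2)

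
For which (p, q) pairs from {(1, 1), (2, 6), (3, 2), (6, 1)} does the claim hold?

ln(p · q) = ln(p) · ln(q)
Testing each pair:
(1, 1): LHS = 0, RHS = 0 → holds
(2, 6): LHS = ln(12) ≈ 2.485, RHS = ln(2)·ln(6) ≈ 1.242 → fails
(3, 2): LHS = ln(6) ≈ 1.792, RHS = ln(2)·ln(3) ≈ 0.7615 → fails
(6, 1): LHS = ln(6) ≈ 1.792, RHS = 0 → fails

1 of 4 pairs satisfies the claim.

Answer: (1, 1)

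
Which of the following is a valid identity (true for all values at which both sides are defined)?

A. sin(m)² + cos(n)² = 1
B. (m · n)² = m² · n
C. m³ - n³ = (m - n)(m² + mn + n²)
C

A: fails at (3, 5) — LHS = sin(3)² + cos(5)² ≈ 0.1004, RHS = 1.
B: fails at (2, 7) — LHS = 196, RHS = 28.
C: holds — e.g. at (2, 3), both sides equal -19.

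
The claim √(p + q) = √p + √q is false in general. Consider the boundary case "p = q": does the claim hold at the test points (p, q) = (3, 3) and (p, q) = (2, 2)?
At (3, 3): LHS = √(6) ≈ 2.449 ≠ RHS = 2·√(3) ≈ 3.464
At (2, 2): LHS = 2 ≠ RHS = 2·√(2) ≈ 2.828

Answer: No, fails at both test points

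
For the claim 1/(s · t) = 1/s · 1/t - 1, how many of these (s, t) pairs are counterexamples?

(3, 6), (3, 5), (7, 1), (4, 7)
4

Testing each pair:
(3, 6): LHS = 1/18, RHS = -17/18 → counterexample
(3, 5): LHS = 1/15, RHS = -14/15 → counterexample
(7, 1): LHS = 1/7, RHS = -6/7 → counterexample
(4, 7): LHS = 1/28, RHS = -27/28 → counterexample

That makes 4 counterexamples.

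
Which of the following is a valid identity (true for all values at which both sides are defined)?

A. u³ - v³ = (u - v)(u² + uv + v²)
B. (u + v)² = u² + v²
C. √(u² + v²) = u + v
A: holds — e.g. at (1, 2), both sides equal -7.
B: fails at (1, 3) — LHS = 16, RHS = 10.
C: fails at (1, 3) — LHS = √(10) ≈ 3.162, RHS = 4.

Answer: A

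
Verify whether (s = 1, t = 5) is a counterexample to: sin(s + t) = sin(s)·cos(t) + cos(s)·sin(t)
Substituting s = 1, t = 5:
LHS = sin(1 + 5) = sin(6) ≈ -0.2794
RHS = sin(1)·cos(5) + cos(1)·sin(5) = sin(5)·cos(1) + sin(1)·cos(5) ≈ -0.2794

The sides agree, so this pair does not disprove the claim.

Answer: No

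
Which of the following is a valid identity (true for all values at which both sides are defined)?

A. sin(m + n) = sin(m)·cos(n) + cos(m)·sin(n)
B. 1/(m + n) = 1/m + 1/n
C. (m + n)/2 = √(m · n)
A: holds — e.g. at (3, 4), both sides equal sin(7) ≈ 0.657.
B: fails at (1, 4) — LHS = 1/5, RHS = 5/4.
C: fails at (4, 5) — LHS = 9/2, RHS = 2·√(5) ≈ 4.472.

Answer: A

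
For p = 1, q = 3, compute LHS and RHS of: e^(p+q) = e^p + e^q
LHS = e^(1+3) = e^4 ≈ 54.6
RHS = e^1 + e^3 = e + e^3 ≈ 22.8

LHS ≠ RHS (they differ by about 31.79), so the equation does not hold here.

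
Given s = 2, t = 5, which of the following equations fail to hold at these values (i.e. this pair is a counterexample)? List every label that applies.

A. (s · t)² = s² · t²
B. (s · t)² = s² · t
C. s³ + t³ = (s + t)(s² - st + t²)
B

Evaluating each claim at the given values:
A. LHS = 100, RHS = 100 → holds here (LHS = RHS)
B. LHS = 100, RHS = 20 → fails here (LHS ≠ RHS)
C. LHS = 133, RHS = 133 → holds here (LHS = RHS)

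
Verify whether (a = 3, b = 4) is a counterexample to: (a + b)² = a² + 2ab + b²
Substituting a = 3, b = 4:
LHS = (3 + 4)² = 49
RHS = 3² + 2·3·4 + 4² = 49

The sides agree, so this pair does not disprove the claim.

Answer: No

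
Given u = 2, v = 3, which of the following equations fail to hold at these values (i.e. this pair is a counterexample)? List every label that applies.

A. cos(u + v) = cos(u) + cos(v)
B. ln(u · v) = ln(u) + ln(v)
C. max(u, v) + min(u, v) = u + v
A

Evaluating each claim at the given values:
A. LHS = cos(5) ≈ 0.2837, RHS = cos(3) + cos(2) ≈ -1.406 → fails here (LHS ≠ RHS)
B. LHS = ln(6) ≈ 1.792, RHS = ln(2) + ln(3) ≈ 1.792 → holds here (LHS = RHS)
C. LHS = 5, RHS = 5 → holds here (LHS = RHS)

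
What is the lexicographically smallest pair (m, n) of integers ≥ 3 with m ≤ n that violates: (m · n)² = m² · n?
Substituting (3, 3) into the claim:
LHS = (3 · 3)² = 81
RHS = 3² · 3 = 27

Since LHS ≠ RHS, this pair disproves the claim, and no lexicographically smaller pair (m ≤ n, integers ≥ 3) does.

For instance (4, 7) is also a counterexample (LHS = 784, RHS = 112), but it's lexicographically larger.

Answer: (m, n) = (3, 3)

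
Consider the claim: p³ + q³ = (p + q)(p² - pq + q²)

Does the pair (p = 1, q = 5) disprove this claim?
No

Substituting p = 1, q = 5:
LHS = 1³ + 5³ = 126
RHS = (1 + 5)(1² - 1·5 + 5²) = 126

The sides agree, so this pair does not disprove the claim.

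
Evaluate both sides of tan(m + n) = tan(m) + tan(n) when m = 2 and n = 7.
LHS = tan(2 + 7) = tan(9) ≈ -0.4523
RHS = tan(2) + tan(7) ≈ -1.314

LHS ≠ RHS (they differ by about 0.8613), so the equation does not hold here.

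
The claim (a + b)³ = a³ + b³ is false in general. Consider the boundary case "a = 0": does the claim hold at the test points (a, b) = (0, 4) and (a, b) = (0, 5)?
Yes, holds at both test points

At (0, 4): LHS = 64, RHS = 64 → equal
At (0, 5): LHS = 125, RHS = 125 → equal

So the claim does hold at both of these boundary points, even though it is not an identity.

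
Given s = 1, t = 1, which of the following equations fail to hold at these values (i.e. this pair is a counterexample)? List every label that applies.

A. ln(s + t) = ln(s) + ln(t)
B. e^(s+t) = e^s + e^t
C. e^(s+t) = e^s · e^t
Evaluating each claim at the given values:
A. LHS = ln(2) ≈ 0.6931, RHS = 0 → fails here (LHS ≠ RHS)
B. LHS = e^2 ≈ 7.389, RHS = 2·e ≈ 5.437 → fails here (LHS ≠ RHS)
C. LHS = e^2 ≈ 7.389, RHS = e^2 ≈ 7.389 → holds here (LHS = RHS)

Answer: A, B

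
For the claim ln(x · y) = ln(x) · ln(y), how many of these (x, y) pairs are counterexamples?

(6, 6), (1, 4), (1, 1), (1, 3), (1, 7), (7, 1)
Testing each pair:
(6, 6): LHS = ln(36) ≈ 3.584, RHS = ln(6)² ≈ 3.21 → counterexample
(1, 4): LHS = ln(4) ≈ 1.386, RHS = 0 → counterexample
(1, 1): LHS = 0, RHS = 0 → satisfies claim
(1, 3): LHS = ln(3) ≈ 1.099, RHS = 0 → counterexample
(1, 7): LHS = ln(7) ≈ 1.946, RHS = 0 → counterexample
(7, 1): LHS = ln(7) ≈ 1.946, RHS = 0 → counterexample

That makes 5 counterexamples.

Answer: 5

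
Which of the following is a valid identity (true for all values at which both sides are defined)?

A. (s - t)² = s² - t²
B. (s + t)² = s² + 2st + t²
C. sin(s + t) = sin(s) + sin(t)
B

A: fails at (4, 5) — LHS = 1, RHS = -9.
B: holds — e.g. at (0, 1), both sides equal 1.
C: fails at (2, 7) — LHS = sin(9) ≈ 0.4121, RHS = sin(7) + sin(2) ≈ 1.566.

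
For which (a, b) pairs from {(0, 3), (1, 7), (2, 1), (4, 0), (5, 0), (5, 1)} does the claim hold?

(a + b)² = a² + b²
(0, 3), (4, 0), (5, 0)

Testing each pair:
(0, 3): LHS = 9, RHS = 9 → holds
(1, 7): LHS = 64, RHS = 50 → fails
(2, 1): LHS = 9, RHS = 5 → fails
(4, 0): LHS = 16, RHS = 16 → holds
(5, 0): LHS = 25, RHS = 25 → holds
(5, 1): LHS = 36, RHS = 26 → fails

3 of 6 pairs satisfy the claim.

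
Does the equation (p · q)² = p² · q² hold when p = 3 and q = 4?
Holds

Substituting p = 3, q = 4:

LHS = (3 · 4)² = 144
RHS = 3² · 4² = 144

LHS = RHS, so the equation holds at this point.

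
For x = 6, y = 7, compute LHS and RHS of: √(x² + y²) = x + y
LHS = √(6² + 7²) = √(85) ≈ 9.22
RHS = 6 + 7 = 13

LHS ≠ RHS (they differ by about 3.78), so the equation does not hold here.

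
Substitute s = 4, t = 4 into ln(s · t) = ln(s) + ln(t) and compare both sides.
LHS = ln(4 · 4) = ln(16) ≈ 2.773
RHS = ln(4) + ln(4) = 2·ln(4) ≈ 2.773

LHS = RHS: the two sides agree.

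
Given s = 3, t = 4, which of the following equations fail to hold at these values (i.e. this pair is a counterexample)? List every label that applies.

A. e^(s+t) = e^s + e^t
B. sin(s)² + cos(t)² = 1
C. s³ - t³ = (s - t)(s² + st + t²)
A, B

Evaluating each claim at the given values:
A. LHS = e^7 ≈ 1097, RHS = e^3 + e^4 ≈ 74.68 → fails here (LHS ≠ RHS)
B. LHS = sin(3)² + cos(4)² ≈ 0.4472, RHS = 1 → fails here (LHS ≠ RHS)
C. LHS = -37, RHS = -37 → holds here (LHS = RHS)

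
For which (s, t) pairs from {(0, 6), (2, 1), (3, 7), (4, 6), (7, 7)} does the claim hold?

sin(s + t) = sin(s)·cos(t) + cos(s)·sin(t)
Testing each pair:
(0, 6): LHS = sin(6) ≈ -0.2794, RHS = sin(6) ≈ -0.2794 → holds
(2, 1): LHS = sin(3) ≈ 0.1411, RHS = sin(1)·cos(2) + sin(2)·cos(1) ≈ 0.1411 → holds
(3, 7): LHS = sin(10) ≈ -0.544, RHS = sin(7)·cos(3) + sin(3)·cos(7) ≈ -0.544 → holds
(4, 6): LHS = sin(10) ≈ -0.544, RHS = sin(4)·cos(6) + sin(6)·cos(4) ≈ -0.544 → holds
(7, 7): LHS = sin(14) ≈ 0.9906, RHS = 2·sin(7)·cos(7) ≈ 0.9906 → holds

Every pair satisfies the claim.

Answer: All pairs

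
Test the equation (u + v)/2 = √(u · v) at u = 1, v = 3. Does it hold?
Fails

Substituting u = 1, v = 3:

LHS = (1 + 3)/2 = 2
RHS = √(1 · 3) = √(3) ≈ 1.732

LHS ≠ RHS, so the equation does not hold at this point.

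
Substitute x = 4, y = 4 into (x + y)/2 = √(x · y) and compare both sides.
LHS = (4 + 4)/2 = 4
RHS = √(4 · 4) = 4

LHS = RHS: the two sides agree.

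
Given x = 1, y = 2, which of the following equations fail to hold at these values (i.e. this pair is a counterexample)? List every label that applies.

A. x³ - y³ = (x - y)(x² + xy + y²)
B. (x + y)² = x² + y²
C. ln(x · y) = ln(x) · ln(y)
B, C

Evaluating each claim at the given values:
A. LHS = -7, RHS = -7 → holds here (LHS = RHS)
B. LHS = 9, RHS = 5 → fails here (LHS ≠ RHS)
C. LHS = ln(2) ≈ 0.6931, RHS = 0 → fails here (LHS ≠ RHS)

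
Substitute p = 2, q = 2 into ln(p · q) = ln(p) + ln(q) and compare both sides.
LHS = ln(2 · 2) = ln(4) ≈ 1.386
RHS = ln(2) + ln(2) = 2·ln(2) ≈ 1.386

LHS = RHS: the two sides agree.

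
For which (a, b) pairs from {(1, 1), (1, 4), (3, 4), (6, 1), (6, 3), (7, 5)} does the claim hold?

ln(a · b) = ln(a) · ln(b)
Testing each pair:
(1, 1): LHS = 0, RHS = 0 → holds
(1, 4): LHS = ln(4) ≈ 1.386, RHS = 0 → fails
(3, 4): LHS = ln(12) ≈ 2.485, RHS = ln(3)·ln(4) ≈ 1.523 → fails
(6, 1): LHS = ln(6) ≈ 1.792, RHS = 0 → fails
(6, 3): LHS = ln(18) ≈ 2.89, RHS = ln(3)·ln(6) ≈ 1.968 → fails
(7, 5): LHS = ln(35) ≈ 3.555, RHS = ln(5)·ln(7) ≈ 3.132 → fails

1 of 6 pairs satisfies the claim.

Answer: (1, 1)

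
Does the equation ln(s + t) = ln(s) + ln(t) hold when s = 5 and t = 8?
Fails

Substituting s = 5, t = 8:

LHS = ln(5 + 8) = ln(13) ≈ 2.565
RHS = ln(5) + ln(8) ≈ 3.689

LHS ≠ RHS, so the equation does not hold at this point.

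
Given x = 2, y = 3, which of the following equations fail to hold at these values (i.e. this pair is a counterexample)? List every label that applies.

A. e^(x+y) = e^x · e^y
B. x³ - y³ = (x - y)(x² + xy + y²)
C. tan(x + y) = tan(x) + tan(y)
C

Evaluating each claim at the given values:
A. LHS = e^5 ≈ 148.4, RHS = e^5 ≈ 148.4 → holds here (LHS = RHS)
B. LHS = -19, RHS = -19 → holds here (LHS = RHS)
C. LHS = tan(5) ≈ -3.381, RHS = tan(2) + tan(3) ≈ -2.328 → fails here (LHS ≠ RHS)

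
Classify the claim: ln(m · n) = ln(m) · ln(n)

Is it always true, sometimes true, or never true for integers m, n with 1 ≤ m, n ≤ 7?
It holds at (m, n) = (1, 1) (both sides equal 0), but fails at (m, n) = (2, 4) (LHS = ln(8) ≈ 2.079, RHS = ln(2)·ln(4) ≈ 0.9609).

Answer: Sometimes true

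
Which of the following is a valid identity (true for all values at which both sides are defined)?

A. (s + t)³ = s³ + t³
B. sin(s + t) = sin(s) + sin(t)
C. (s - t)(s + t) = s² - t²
A: fails at (3, 5) — LHS = 512, RHS = 152.
B: fails at (3, 7) — LHS = sin(10) ≈ -0.544, RHS = sin(3) + sin(7) ≈ 0.7981.
C: holds — e.g. at (3, 5), both sides equal -16.

Answer: C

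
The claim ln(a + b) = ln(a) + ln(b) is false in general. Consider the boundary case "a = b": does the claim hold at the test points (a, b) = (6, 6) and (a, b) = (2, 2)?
Only at (2, 2)

At (6, 6): LHS = ln(12) ≈ 2.485 ≠ RHS = 2·ln(6) ≈ 3.584
At (2, 2): LHS = ln(4) ≈ 1.386, RHS = 2·ln(2) ≈ 1.386 → equal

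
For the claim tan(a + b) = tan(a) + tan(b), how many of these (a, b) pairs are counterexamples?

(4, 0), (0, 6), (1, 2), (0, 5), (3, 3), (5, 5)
Testing each pair:
(4, 0): LHS = tan(4) ≈ 1.158, RHS = tan(4) ≈ 1.158 → satisfies claim
(0, 6): LHS = tan(6) ≈ -0.291, RHS = tan(6) ≈ -0.291 → satisfies claim
(1, 2): LHS = tan(3) ≈ -0.1425, RHS = tan(2) + tan(1) ≈ -0.6276 → counterexample
(0, 5): LHS = tan(5) ≈ -3.381, RHS = tan(5) ≈ -3.381 → satisfies claim
(3, 3): LHS = tan(6) ≈ -0.291, RHS = 2·tan(3) ≈ -0.2851 → counterexample
(5, 5): LHS = tan(10) ≈ 0.6484, RHS = 2·tan(5) ≈ -6.761 → counterexample

That makes 3 counterexamples.

Answer: 3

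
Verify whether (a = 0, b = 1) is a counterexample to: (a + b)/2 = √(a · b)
Substituting a = 0, b = 1:
LHS = (0 + 1)/2 = 1/2
RHS = √(0 · 1) = 0

Since LHS ≠ RHS, this pair disproves the claim.

Answer: Yes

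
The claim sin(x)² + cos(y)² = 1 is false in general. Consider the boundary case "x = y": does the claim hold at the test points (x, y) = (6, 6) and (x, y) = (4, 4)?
At (6, 6): LHS = sin(6)² + cos(6)² = 1, RHS = 1 → equal
At (4, 4): LHS = cos(4)² + sin(4)² = 1, RHS = 1 → equal

So the claim does hold at both of these boundary points, even though it is not an identity.

Answer: Yes, holds at both test points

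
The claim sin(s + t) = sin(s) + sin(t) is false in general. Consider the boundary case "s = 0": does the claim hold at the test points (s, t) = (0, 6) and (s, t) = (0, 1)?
Yes, holds at both test points

At (0, 6): LHS = sin(6) ≈ -0.2794, RHS = sin(6) ≈ -0.2794 → equal
At (0, 1): LHS = sin(1) ≈ 0.8415, RHS = sin(1) ≈ 0.8415 → equal

So the claim does hold at both of these boundary points, even though it is not an identity.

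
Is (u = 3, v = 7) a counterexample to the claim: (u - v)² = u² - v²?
Yes

Substituting u = 3, v = 7:
LHS = (3 - 7)² = 16
RHS = 3² - 7² = -40

Since LHS ≠ RHS, this pair disproves the claim.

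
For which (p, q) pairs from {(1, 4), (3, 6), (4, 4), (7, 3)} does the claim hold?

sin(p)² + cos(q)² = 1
(4, 4)

Testing each pair:
(1, 4): LHS = cos(4)² + sin(1)² ≈ 1.135, RHS = 1 → fails
(3, 6): LHS = sin(3)² + cos(6)² ≈ 0.9418, RHS = 1 → fails
(4, 4): LHS = cos(4)² + sin(4)² = 1, RHS = 1 → holds
(7, 3): LHS = sin(7)² + cos(3)² ≈ 1.412, RHS = 1 → fails

1 of 4 pairs satisfies the claim.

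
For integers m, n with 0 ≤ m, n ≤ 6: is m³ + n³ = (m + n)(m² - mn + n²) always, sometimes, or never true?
Always true

The identity holds for every pair in the range. For instance at (m, n) = (5, 6): both sides equal 341.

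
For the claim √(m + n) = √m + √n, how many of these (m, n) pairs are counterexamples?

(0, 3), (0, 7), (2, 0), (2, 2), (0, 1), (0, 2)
1

Testing each pair:
(0, 3): LHS = √(3) ≈ 1.732, RHS = √(3) ≈ 1.732 → satisfies claim
(0, 7): LHS = √(7) ≈ 2.646, RHS = √(7) ≈ 2.646 → satisfies claim
(2, 0): LHS = √(2) ≈ 1.414, RHS = √(2) ≈ 1.414 → satisfies claim
(2, 2): LHS = 2, RHS = 2·√(2) ≈ 2.828 → counterexample
(0, 1): LHS = 1, RHS = 1 → satisfies claim
(0, 2): LHS = √(2) ≈ 1.414, RHS = √(2) ≈ 1.414 → satisfies claim

That makes 1 counterexample.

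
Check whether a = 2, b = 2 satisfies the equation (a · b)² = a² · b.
Substituting a = 2, b = 2:

LHS = (2 · 2)² = 16
RHS = 2² · 2 = 8

LHS ≠ RHS, so the equation does not hold at this point.

Answer: Fails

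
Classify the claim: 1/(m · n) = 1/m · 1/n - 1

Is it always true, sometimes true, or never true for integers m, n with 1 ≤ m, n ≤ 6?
Never true

The claim fails for every pair in the range. For instance at (m, n) = (3, 6): LHS = 1/18, RHS = -17/18.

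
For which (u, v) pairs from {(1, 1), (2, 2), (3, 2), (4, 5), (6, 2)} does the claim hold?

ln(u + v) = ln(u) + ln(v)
(2, 2)

Testing each pair:
(1, 1): LHS = ln(2) ≈ 0.6931, RHS = 0 → fails
(2, 2): LHS = ln(4) ≈ 1.386, RHS = 2·ln(2) ≈ 1.386 → holds
(3, 2): LHS = ln(5) ≈ 1.609, RHS = ln(2) + ln(3) ≈ 1.792 → fails
(4, 5): LHS = ln(9) ≈ 2.197, RHS = ln(4) + ln(5) ≈ 2.996 → fails
(6, 2): LHS = ln(8) ≈ 2.079, RHS = ln(2) + ln(6) ≈ 2.485 → fails

1 of 5 pairs satisfies the claim.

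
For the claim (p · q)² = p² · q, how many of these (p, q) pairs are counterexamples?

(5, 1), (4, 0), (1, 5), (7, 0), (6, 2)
Testing each pair:
(5, 1): LHS = 25, RHS = 25 → satisfies claim
(4, 0): LHS = 0, RHS = 0 → satisfies claim
(1, 5): LHS = 25, RHS = 5 → counterexample
(7, 0): LHS = 0, RHS = 0 → satisfies claim
(6, 2): LHS = 144, RHS = 72 → counterexample

That makes 2 counterexamples.

Answer: 2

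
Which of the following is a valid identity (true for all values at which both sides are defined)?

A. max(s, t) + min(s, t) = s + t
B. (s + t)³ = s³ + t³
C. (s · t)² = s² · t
A

A: holds — e.g. at (4, 5), both sides equal 9.
B: fails at (2, 3) — LHS = 125, RHS = 35.
C: fails at (1, 3) — LHS = 9, RHS = 3.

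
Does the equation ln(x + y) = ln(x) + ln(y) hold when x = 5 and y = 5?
Substituting x = 5, y = 5:

LHS = ln(5 + 5) = ln(10) ≈ 2.303
RHS = ln(5) + ln(5) = 2·ln(5) ≈ 3.219

LHS ≠ RHS, so the equation does not hold at this point.

Answer: Fails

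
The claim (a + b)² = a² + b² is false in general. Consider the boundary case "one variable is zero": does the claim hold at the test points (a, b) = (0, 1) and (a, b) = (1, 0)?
At (0, 1): LHS = 1, RHS = 1 → equal
At (1, 0): LHS = 1, RHS = 1 → equal

So the claim does hold at both of these boundary points, even though it is not an identity.

Answer: Yes, holds at both test points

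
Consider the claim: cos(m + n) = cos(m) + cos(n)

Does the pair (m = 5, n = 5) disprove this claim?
Substituting m = 5, n = 5:
LHS = cos(5 + 5) = cos(10) ≈ -0.8391
RHS = cos(5) + cos(5) = 2·cos(5) ≈ 0.5673

Since LHS ≠ RHS, this pair disproves the claim.

Answer: Yes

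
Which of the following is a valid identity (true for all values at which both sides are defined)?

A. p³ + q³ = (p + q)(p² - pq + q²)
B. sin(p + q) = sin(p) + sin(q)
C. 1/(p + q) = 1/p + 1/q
A

A: holds — e.g. at (2, 4), both sides equal 72.
B: fails at (4, 5) — LHS = sin(9) ≈ 0.4121, RHS = sin(5) + sin(4) ≈ -1.716.
C: fails at (2, 4) — LHS = 1/6, RHS = 3/4.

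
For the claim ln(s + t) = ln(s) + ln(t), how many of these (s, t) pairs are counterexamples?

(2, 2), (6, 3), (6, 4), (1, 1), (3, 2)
4

Testing each pair:
(2, 2): LHS = ln(4) ≈ 1.386, RHS = 2·ln(2) ≈ 1.386 → satisfies claim
(6, 3): LHS = ln(9) ≈ 2.197, RHS = ln(3) + ln(6) ≈ 2.89 → counterexample
(6, 4): LHS = ln(10) ≈ 2.303, RHS = ln(4) + ln(6) ≈ 3.178 → counterexample
(1, 1): LHS = ln(2) ≈ 0.6931, RHS = 0 → counterexample
(3, 2): LHS = ln(5) ≈ 1.609, RHS = ln(2) + ln(3) ≈ 1.792 → counterexample

That makes 4 counterexamples.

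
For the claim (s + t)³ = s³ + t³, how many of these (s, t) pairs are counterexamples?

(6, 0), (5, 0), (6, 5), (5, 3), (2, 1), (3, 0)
3

Testing each pair:
(6, 0): LHS = 216, RHS = 216 → satisfies claim
(5, 0): LHS = 125, RHS = 125 → satisfies claim
(6, 5): LHS = 1331, RHS = 341 → counterexample
(5, 3): LHS = 512, RHS = 152 → counterexample
(2, 1): LHS = 27, RHS = 9 → counterexample
(3, 0): LHS = 27, RHS = 27 → satisfies claim

That makes 3 counterexamples.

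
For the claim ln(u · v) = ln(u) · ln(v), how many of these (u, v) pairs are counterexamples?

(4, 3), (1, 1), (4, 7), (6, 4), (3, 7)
Testing each pair:
(4, 3): LHS = ln(12) ≈ 2.485, RHS = ln(3)·ln(4) ≈ 1.523 → counterexample
(1, 1): LHS = 0, RHS = 0 → satisfies claim
(4, 7): LHS = ln(28) ≈ 3.332, RHS = ln(4)·ln(7) ≈ 2.698 → counterexample
(6, 4): LHS = ln(24) ≈ 3.178, RHS = ln(4)·ln(6) ≈ 2.484 → counterexample
(3, 7): LHS = ln(21) ≈ 3.045, RHS = ln(3)·ln(7) ≈ 2.138 → counterexample

That makes 4 counterexamples.

Answer: 4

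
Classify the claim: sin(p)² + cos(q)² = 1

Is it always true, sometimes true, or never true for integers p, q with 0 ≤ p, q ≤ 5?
It holds at (p, q) = (5, 5) (both sides equal 1), but fails at (p, q) = (5, 1) (LHS = cos(1)² + sin(5)² ≈ 1.211, RHS = 1).

Answer: Sometimes true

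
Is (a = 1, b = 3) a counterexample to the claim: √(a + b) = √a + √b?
Substituting a = 1, b = 3:
LHS = √(1 + 3) = 2
RHS = √1 + √3 = 1 + √(3) ≈ 2.732

Since LHS ≠ RHS, this pair disproves the claim.

Answer: Yes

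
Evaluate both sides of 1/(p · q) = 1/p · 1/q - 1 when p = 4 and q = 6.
LHS = 1/(4 · 6) = 1/24
RHS = 1/4 · 1/6 - 1 = -23/24

LHS ≠ RHS, so the equation does not hold here.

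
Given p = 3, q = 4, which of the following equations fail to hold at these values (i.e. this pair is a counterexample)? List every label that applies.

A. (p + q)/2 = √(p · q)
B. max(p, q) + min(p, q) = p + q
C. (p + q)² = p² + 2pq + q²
Evaluating each claim at the given values:
A. LHS = 7/2, RHS = 2·√(3) ≈ 3.464 → fails here (LHS ≠ RHS)
B. LHS = 7, RHS = 7 → holds here (LHS = RHS)
C. LHS = 49, RHS = 49 → holds here (LHS = RHS)

Answer: A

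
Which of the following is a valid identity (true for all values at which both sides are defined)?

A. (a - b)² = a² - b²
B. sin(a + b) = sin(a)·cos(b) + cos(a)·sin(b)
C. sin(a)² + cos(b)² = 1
B

A: fails at (2, 7) — LHS = 25, RHS = -45.
B: holds — e.g. at (4, 5), both sides equal sin(9) ≈ 0.4121.
C: fails at (1, 3) — LHS = sin(1)² + cos(3)² ≈ 1.688, RHS = 1.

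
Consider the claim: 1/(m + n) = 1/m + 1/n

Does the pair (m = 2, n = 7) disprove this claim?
Substituting m = 2, n = 7:
LHS = 1/(2 + 7) = 1/9
RHS = 1/2 + 1/7 = 9/14

Since LHS ≠ RHS, this pair disproves the claim.

Answer: Yes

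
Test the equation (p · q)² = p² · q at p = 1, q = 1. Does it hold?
Holds

Substituting p = 1, q = 1:

LHS = (1 · 1)² = 1
RHS = 1² · 1 = 1

LHS = RHS, so the equation holds at this point.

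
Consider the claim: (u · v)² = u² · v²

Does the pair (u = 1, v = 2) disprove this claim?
No

Substituting u = 1, v = 2:
LHS = (1 · 2)² = 4
RHS = 1² · 2² = 4

The sides agree, so this pair does not disprove the claim.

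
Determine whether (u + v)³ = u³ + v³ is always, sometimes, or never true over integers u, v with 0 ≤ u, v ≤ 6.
It holds at (u, v) = (0, 0) (both sides equal 0), but fails at (u, v) = (2, 2) (LHS = 64, RHS = 16).

Answer: Sometimes true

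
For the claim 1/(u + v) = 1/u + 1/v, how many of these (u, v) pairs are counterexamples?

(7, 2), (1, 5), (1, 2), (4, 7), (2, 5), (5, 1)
6

Testing each pair:
(7, 2): LHS = 1/9, RHS = 9/14 → counterexample
(1, 5): LHS = 1/6, RHS = 6/5 → counterexample
(1, 2): LHS = 1/3, RHS = 3/2 → counterexample
(4, 7): LHS = 1/11, RHS = 11/28 → counterexample
(2, 5): LHS = 1/7, RHS = 7/10 → counterexample
(5, 1): LHS = 1/6, RHS = 6/5 → counterexample

That makes 6 counterexamples.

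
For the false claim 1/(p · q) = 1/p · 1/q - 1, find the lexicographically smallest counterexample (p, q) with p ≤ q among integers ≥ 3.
Substituting (3, 3) into the claim:
LHS = 1/(3 · 3) = 1/9
RHS = 1/3 · 1/3 - 1 = -8/9

Since LHS ≠ RHS, this pair disproves the claim, and no lexicographically smaller pair (p ≤ q, integers ≥ 3) does.

For instance (4, 9) is also a counterexample (LHS = 1/36, RHS = -35/36), but it's lexicographically larger.

Answer: (p, q) = (3, 3)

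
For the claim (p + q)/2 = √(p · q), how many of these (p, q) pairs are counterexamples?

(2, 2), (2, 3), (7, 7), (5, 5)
1

Testing each pair:
(2, 2): LHS = 2, RHS = 2 → satisfies claim
(2, 3): LHS = 5/2, RHS = √(6) ≈ 2.449 → counterexample
(7, 7): LHS = 7, RHS = 7 → satisfies claim
(5, 5): LHS = 5, RHS = 5 → satisfies claim

That makes 1 counterexample.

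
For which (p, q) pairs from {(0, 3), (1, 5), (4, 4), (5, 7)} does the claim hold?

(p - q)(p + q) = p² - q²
All pairs

Testing each pair:
(0, 3): LHS = -9, RHS = -9 → holds
(1, 5): LHS = -24, RHS = -24 → holds
(4, 4): LHS = 0, RHS = 0 → holds
(5, 7): LHS = -24, RHS = -24 → holds

Every pair satisfies the claim.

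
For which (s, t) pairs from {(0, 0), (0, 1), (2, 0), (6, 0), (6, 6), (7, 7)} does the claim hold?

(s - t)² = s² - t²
(0, 0), (2, 0), (6, 0), (6, 6), (7, 7)

Testing each pair:
(0, 0): LHS = 0, RHS = 0 → holds
(0, 1): LHS = 1, RHS = -1 → fails
(2, 0): LHS = 4, RHS = 4 → holds
(6, 0): LHS = 36, RHS = 36 → holds
(6, 6): LHS = 0, RHS = 0 → holds
(7, 7): LHS = 0, RHS = 0 → holds

5 of 6 pairs satisfy the claim.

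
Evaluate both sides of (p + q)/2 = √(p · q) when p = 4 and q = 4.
LHS = (4 + 4)/2 = 4
RHS = √(4 · 4) = 4

LHS = RHS: the two sides agree.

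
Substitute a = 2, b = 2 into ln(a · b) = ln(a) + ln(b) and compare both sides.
LHS = ln(2 · 2) = ln(4) ≈ 1.386
RHS = ln(2) + ln(2) = 2·ln(2) ≈ 1.386

LHS = RHS: the two sides agree.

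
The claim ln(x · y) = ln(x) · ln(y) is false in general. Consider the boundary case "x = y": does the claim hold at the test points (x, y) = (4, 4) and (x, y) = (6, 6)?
At (4, 4): LHS = ln(16) ≈ 2.773 ≠ RHS = ln(4)² ≈ 1.922
At (6, 6): LHS = ln(36) ≈ 3.584 ≠ RHS = ln(6)² ≈ 3.21

Answer: No, fails at both test points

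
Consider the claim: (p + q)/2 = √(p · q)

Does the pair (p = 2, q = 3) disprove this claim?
Substituting p = 2, q = 3:
LHS = (2 + 3)/2 = 5/2
RHS = √(2 · 3) = √(6) ≈ 2.449

Since LHS ≠ RHS, this pair disproves the claim.

Answer: Yes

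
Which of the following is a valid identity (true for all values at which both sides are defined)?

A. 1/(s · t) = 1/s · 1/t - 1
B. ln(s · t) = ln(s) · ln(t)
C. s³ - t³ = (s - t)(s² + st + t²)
C

A: fails at (2, 3) — LHS = 1/6, RHS = -5/6.
B: fails at (1, 2) — LHS = ln(2) ≈ 0.6931, RHS = 0.
C: holds — e.g. at (2, 7), both sides equal -335.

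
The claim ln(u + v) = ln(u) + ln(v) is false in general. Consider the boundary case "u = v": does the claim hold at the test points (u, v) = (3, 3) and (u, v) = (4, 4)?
No, fails at both test points

At (3, 3): LHS = ln(6) ≈ 1.792 ≠ RHS = 2·ln(3) ≈ 2.197
At (4, 4): LHS = ln(8) ≈ 2.079 ≠ RHS = 2·ln(4) ≈ 2.773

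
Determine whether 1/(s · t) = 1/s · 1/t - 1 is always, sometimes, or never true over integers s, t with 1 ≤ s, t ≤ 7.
The claim fails for every pair in the range. For instance at (s, t) = (6, 3): LHS = 1/18, RHS = -17/18.

Answer: Never true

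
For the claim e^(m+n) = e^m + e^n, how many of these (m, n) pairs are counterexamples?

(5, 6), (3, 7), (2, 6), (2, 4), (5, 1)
Testing each pair:
(5, 6): LHS = e^11 ≈ 59874.1, RHS = e^5 + e^6 ≈ 551.8 → counterexample
(3, 7): LHS = e^10 ≈ 22026.5, RHS = e^3 + e^7 ≈ 1117 → counterexample
(2, 6): LHS = e^8 ≈ 2981, RHS = e^2 + e^6 ≈ 410.8 → counterexample
(2, 4): LHS = e^6 ≈ 403.4, RHS = e^2 + e^4 ≈ 61.99 → counterexample
(5, 1): LHS = e^6 ≈ 403.4, RHS = e + e^5 ≈ 151.1 → counterexample

That makes 5 counterexamples.

Answer: 5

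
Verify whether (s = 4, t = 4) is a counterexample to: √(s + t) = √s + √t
Substituting s = 4, t = 4:
LHS = √(4 + 4) = 2·√(2) ≈ 2.828
RHS = √4 + √4 = 4

Since LHS ≠ RHS, this pair disproves the claim.

Answer: Yes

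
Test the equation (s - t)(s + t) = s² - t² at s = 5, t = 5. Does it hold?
Substituting s = 5, t = 5:

LHS = (5 - 5)(5 + 5) = 0
RHS = 5² - 5² = 0

LHS = RHS, so the equation holds at this point.

Answer: Holds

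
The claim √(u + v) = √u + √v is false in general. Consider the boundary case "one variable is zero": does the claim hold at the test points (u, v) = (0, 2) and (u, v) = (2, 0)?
At (0, 2): LHS = √(2) ≈ 1.414, RHS = √(2) ≈ 1.414 → equal
At (2, 0): LHS = √(2) ≈ 1.414, RHS = √(2) ≈ 1.414 → equal

So the claim does hold at both of these boundary points, even though it is not an identity.

Answer: Yes, holds at both test points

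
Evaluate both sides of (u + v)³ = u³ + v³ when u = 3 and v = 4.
LHS = (3 + 4)³ = 343
RHS = 3³ + 4³ = 91

LHS ≠ RHS, so the equation does not hold here.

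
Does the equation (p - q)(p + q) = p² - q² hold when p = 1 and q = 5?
Substituting p = 1, q = 5:

LHS = (1 - 5)(1 + 5) = -24
RHS = 1² - 5² = -24

LHS = RHS, so the equation holds at this point.

Answer: Holds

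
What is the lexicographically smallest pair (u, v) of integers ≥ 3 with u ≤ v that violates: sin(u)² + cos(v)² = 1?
At (3, 3): both sides equal 1, so it holds there.

Substituting (3, 4) into the claim:
LHS = sin(3)² + cos(4)² ≈ 0.4472
RHS = 1

Since LHS ≠ RHS, this pair disproves the claim, and no lexicographically smaller pair (u ≤ v, integers ≥ 3) does.

For instance (5, 6) is also a counterexample (LHS = sin(5)² + cos(6)² ≈ 1.841, RHS = 1), but it's lexicographically larger.

Answer: (u, v) = (3, 4)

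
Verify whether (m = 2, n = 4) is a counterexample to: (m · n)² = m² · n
Yes

Substituting m = 2, n = 4:
LHS = (2 · 4)² = 64
RHS = 2² · 4 = 16

Since LHS ≠ RHS, this pair disproves the claim.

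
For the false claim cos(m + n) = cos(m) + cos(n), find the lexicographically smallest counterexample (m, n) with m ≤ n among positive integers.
(m, n) = (1, 1)

Substituting (1, 1) into the claim:
LHS = cos(1 + 1) = cos(2) ≈ -0.4161
RHS = cos(1) + cos(1) = 2·cos(1) ≈ 1.081

Since LHS ≠ RHS, this pair disproves the claim, and no lexicographically smaller pair (m ≤ n, positive integers) does.

For instance (3, 8) is also a counterexample (LHS = cos(11) ≈ 0.004426, RHS = cos(3) + cos(8) ≈ -1.135), but it's lexicographically larger.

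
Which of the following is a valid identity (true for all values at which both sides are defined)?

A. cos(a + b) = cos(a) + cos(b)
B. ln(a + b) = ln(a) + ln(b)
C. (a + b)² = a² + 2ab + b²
A: fails at (4, 6) — LHS = cos(10) ≈ -0.8391, RHS = cos(4) + cos(6) ≈ 0.3065.
B: fails at (2, 7) — LHS = ln(9) ≈ 2.197, RHS = ln(2) + ln(7) ≈ 2.639.
C: holds — e.g. at (3, 5), both sides equal 64.

Answer: C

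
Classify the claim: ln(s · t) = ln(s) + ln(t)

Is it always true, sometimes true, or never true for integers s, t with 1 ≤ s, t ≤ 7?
Always true

The identity holds for every pair in the range. For instance at (s, t) = (1, 6): both sides equal ln(6) ≈ 1.792.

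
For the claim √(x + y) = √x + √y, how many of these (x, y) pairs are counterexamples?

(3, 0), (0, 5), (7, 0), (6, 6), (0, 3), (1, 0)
Testing each pair:
(3, 0): LHS = √(3) ≈ 1.732, RHS = √(3) ≈ 1.732 → satisfies claim
(0, 5): LHS = √(5) ≈ 2.236, RHS = √(5) ≈ 2.236 → satisfies claim
(7, 0): LHS = √(7) ≈ 2.646, RHS = √(7) ≈ 2.646 → satisfies claim
(6, 6): LHS = 2·√(3) ≈ 3.464, RHS = 2·√(6) ≈ 4.899 → counterexample
(0, 3): LHS = √(3) ≈ 1.732, RHS = √(3) ≈ 1.732 → satisfies claim
(1, 0): LHS = 1, RHS = 1 → satisfies claim

That makes 1 counterexample.

Answer: 1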